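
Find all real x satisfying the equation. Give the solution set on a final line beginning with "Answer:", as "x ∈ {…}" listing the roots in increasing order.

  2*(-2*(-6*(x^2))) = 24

Step 1. [2*(-2*(-6*(x^2))) = 24] leading coefficient 2: divide by 2. So div: -2*(-6*(x^2)) = 12.
Step 2. [-2*(-6*(x^2)) = 12] -2 out front; divide by -2, so div: -6*(x^2) = -6.
Step 3. [-6*(x^2) = -6] -6·(inner) — divide through by -6. So div: x^2 = 1.
Step 4. [x^2 = 1] √ both sides: 1 ≥ 0 gives two branches. So sqrt: x = 1 or -1.

Answer: x ∈ {-1, 1}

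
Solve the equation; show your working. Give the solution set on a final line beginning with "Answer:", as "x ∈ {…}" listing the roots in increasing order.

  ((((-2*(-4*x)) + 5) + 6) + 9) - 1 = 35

Step 1. [((((-2*(-4*x)) + 5) + 6) + 9) - 1 = 35] peel the -1: add 1 from each side ⇒ sub: (((-2*(-4*x)) + 5) + 6) + 9 = 36.
Step 2. [(((-2*(-4*x)) + 5) + 6) + 9 = 36] subtract 9: x sits inside (… + 9) ⇒ sub: ((-2*(-4*x)) + 5) + 6 = 27.
Step 3. [((-2*(-4*x)) + 5) + 6 = 27] subtract 6: x sits inside (… + 6) ⇒ sub: (-2*(-4*x)) + 5 = 21.
Step 4. [(-2*(-4*x)) + 5 = 21] subtract 5: x sits inside (… + 5). So sub: -2*(-4*x) = 16.
Step 5. [-2*(-4*x) = 16] -2 out front; divide by -2 ⇒ div: -4*x = -8.
Step 6. [-4*x = -8] leading coefficient -4: divide by -4. So div: x = 2.

Answer: x ∈ {2}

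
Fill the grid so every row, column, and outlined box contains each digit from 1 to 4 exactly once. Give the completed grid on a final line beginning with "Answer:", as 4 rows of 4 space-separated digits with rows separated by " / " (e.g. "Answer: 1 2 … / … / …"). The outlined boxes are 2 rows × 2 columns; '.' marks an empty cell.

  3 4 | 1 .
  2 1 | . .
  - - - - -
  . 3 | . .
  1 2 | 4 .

Step 1. [r2c3∈{3}] nothing but 3 survives at r2c3 ⇒ r2c3=3.
Step 2. [r1c4∈{2}] only 2 remains possible at r1c4 ⇒ r1c4=2.
Step 3. [r3c3∈{2}] only 2 remains possible at r3c3, so r3c3=2.
Step 4. [r4c4∈{3}] nothing but 3 survives at r4c4, so r4c4=3.
Step 5. [r3c4∈{1}] only 1 remains possible at r3c4 ⇒ r3c4=1.
Step 6. [r2c4∈{4}] r2c4's peers cover all but 4, so r2c4=4.
Step 7. [r3c1∈{4}] r3c1's peers cover all but 4 ⇒ r3c1=4.

Answer: 3 4 1 2 / 2 1 3 4 / 4 3 2 1 / 1 2 4 3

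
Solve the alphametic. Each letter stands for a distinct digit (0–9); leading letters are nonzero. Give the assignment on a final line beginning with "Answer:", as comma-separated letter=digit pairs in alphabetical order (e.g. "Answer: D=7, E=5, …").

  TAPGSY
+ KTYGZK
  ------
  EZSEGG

Step 1. [col 1: Y + K ≡ G (mod 10)] several values work for K in column 1 (Y + K ≡ G (mod 10), carry-in 0); try K=7. So K=7.
Step 2. [col 1: Y + K ≡ G (mod 10)] no forcing yet in column 1 (carry-in 0); G=9 is free and consistent — try it, so G=9.
Step 3. [col 1: Y + K ≡ G (mod 10)] column 1 reads Y+K+carry(0)=G with K=7, G=9; with digits 7,9 already taken and all letters distinct, the only value for Y is 2. So Y=2.
Step 4. [col 2: S + Z ≡ G (mod 10)] no forcing yet in column 2 (carry-in 0); S=3 is free and consistent — try it. So S=3.
Step 5. [col 2: S + Z ≡ G (mod 10)] column 2: given S=3, G=9, carry-in 0, and digits 2,3,7,9 already taken and all letters distinct, S+Z≡G (mod 10) forces Z=6 ⇒ Z=6.
Step 6. [col 3: G + G ≡ E (mod 10)] column 3: given G=9, carry-in 0, and digits 2,3,6,7,9 already taken and all letters distinct, G+G≡E (mod 10) forces E=8. So E=8.
Step 7. [col 4: P + Y ≡ S (mod 10)] in column 4 we have P+Y≡S with carry-in 1; given Y=2, S=3 and digits 2,3,6,7,8,9 already taken and all letters distinct, that pins P to 0. So P=0.
Step 8. [col 5: A + T ≡ Z (mod 10)] no forcing yet in column 5 (carry-in 0); T=1 is free and consistent — try it ⇒ T=1.
Step 9. [col 5: A + T ≡ Z (mod 10)] in column 5 we have A+T≡Z with carry-in 0; given T=1, Z=6 and digits 0,1,2,3,6,7,8,9 already taken and all letters distinct, that pins A to 5 ⇒ A=5.

Answer: A=5, E=8, G=9, K=7, P=0, S=3, T=1, Y=2, Z=6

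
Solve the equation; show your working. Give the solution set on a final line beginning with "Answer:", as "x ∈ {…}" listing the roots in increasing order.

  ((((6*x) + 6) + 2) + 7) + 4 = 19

Step 1. [((((6*x) + 6) + 2) + 7) + 4 = 19] the outer +4 inverts by subtracting 4 ⇒ sub: (((6*x) + 6) + 2) + 7 = 15.
Step 2. [(((6*x) + 6) + 2) + 7 = 15] the outer +7 inverts by subtracting 7. So sub: ((6*x) + 6) + 2 = 8.
Step 3. [((6*x) + 6) + 2 = 8] 2 comes off first (subtract 2) ⇒ sub: (6*x) + 6 = 6.
Step 4. [(6*x) + 6 = 6] common factor 6 (LHS and 6) — divide through, so factor: x + 1 = 1.
Step 5. [x + 1 = 1] 1 comes off first (subtract 1). So sub: x = 0.

Answer: x ∈ {0}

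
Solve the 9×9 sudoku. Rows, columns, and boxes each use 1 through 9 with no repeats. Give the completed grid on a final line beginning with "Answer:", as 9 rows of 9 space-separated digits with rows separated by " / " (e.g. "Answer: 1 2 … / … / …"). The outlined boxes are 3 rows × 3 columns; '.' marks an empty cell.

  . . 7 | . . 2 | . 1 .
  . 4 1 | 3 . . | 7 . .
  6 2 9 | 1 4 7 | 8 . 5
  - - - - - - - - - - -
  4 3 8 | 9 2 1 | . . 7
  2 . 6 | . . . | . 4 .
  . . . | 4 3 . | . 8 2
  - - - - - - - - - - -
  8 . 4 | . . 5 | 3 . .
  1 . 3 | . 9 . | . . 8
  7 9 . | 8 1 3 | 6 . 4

Step 1. [r8c7∈{2,5}] r8c7 is the only open cell in col 7 admitting 2 ⇒ r8c7=2.
Step 2. [r6c3∈{5}] nothing but 5 survives at r6c3 ⇒ r6c3=5.
Step 3. [r2c6∈{6,8,9}] r2c6 is the only open cell in col 6 admitting 9. So r2c6=9.
Step 4. [r2c5∈{5,6,8}] r2c5 is the only open cell in row 2 admitting 8 ⇒ r2c5=8.
Step 5. [r5c9∈{1,3,9}] r5c9 is the only open cell in row 5 admitting 3 ⇒ r5c9=3.
Step 6. [r5c7∈{1,5,9}] row 5 places 9 nowhere but r5c7. So r5c7=9.
Step 7. [r8c2∈{5,6}] 5 has one home in box 7: r8c2. So r8c2=5.
Step 8. [r8c8∈{7}] nothing but 7 survives at r8c8. So r8c8=7.
Step 9. [r8c4∈{6}] r8c4 has the single candidate 6, so r8c4=6.
Step 10. [r1c4∈{5}] r1c4 has the single candidate 5 ⇒ r1c4=5.
Step 11. [r5c4∈{7}] nothing but 7 survives at r5c4. So r5c4=7.
Step 12. [r1c9∈{6,9}] row 1 places 9 nowhere but r1c9, so r1c9=9.
Step 13. [r4c8∈{5,6}] 6 has one home in row 4: r4c8. So r4c8=6.
Step 14. [r5c2∈{1}] r5c2's peers cover all but 1, so r5c2=1.
Step 15. [r2c9∈{6}] nothing but 6 survives at r2c9, so r2c9=6.
Step 16. [r1c2∈{8}] only 8 remains possible at r1c2, so r1c2=8.
Step 17. [r4c7∈{5}] r4c7 is down to just 5, so r4c7=5.
Step 18. [r1c7∈{4}] r1c7's peers cover all but 4 ⇒ r1c7=4.
Step 19. [r6c7∈{1}] r6c7 is down to just 1. So r6c7=1.
Step 20. [r6c2∈{7}] r6c2's peers cover all but 7, so r6c2=7.
Step 21. [r7c5∈{7}] r7c5's peers cover all but 7. So r7c5=7.
Step 22. [r9c3∈{2}] only 2 remains possible at r9c3, so r9c3=2.
Step 23. [r2c1∈{5}] r2c1's peers cover all but 5, so r2c1=5.
Step 24. [r7c8∈{9}] r7c8 has the single candidate 9 ⇒ r7c8=9.
Step 25. [r2c8∈{2}] only 2 remains possible at r2c8, so r2c8=2.
Step 26. [r6c6∈{6}] nothing but 6 survives at r6c6 ⇒ r6c6=6.
Step 27. [r9c8∈{5}] r9c8 is down to just 5 ⇒ r9c8=5.
Step 28. [r7c4∈{2}] only 2 remains possible at r7c4 ⇒ r7c4=2.
Step 29. [r8c6∈{4}] nothing but 4 survives at r8c6 ⇒ r8c6=4.
Step 30. [r1c1∈{3}] r1c1's peers cover all but 3 ⇒ r1c1=3.
Step 31. [r1c5∈{6}] r1c5's peers cover all but 6 ⇒ r1c5=6.
Step 32. [r7c9∈{1}] nothing but 1 survives at r7c9. So r7c9=1.
Step 33. [r6c1∈{9}] nothing but 9 survives at r6c1, so r6c1=9.
Step 34. [r7c2∈{6}] nothing but 6 survives at r7c2, so r7c2=6.
Step 35. [r3c8∈{3}] nothing but 3 survives at r3c8 ⇒ r3c8=3.
Step 36. [r5c6∈{8}] only 8 remains possible at r5c6, so r5c6=8.
Step 37. [r5c5∈{5}] r5c5 has the single candidate 5. So r5c5=5.

Answer: 3 8 7 5 6 2 4 1 9 / 5 4 1 3 8 9 7 2 6 / 6 2 9 1 4 7 8 3 5 / 4 3 8 9 2 1 5 6 7 / 2 1 6 7 5 8 9 4 3 / 9 7 5 4 3 6 1 8 2 / 8 6 4 2 7 5 3 9 1 / 1 5 3 6 9 4 2 7 8 / 7 9 2 8 1 3 6 5 4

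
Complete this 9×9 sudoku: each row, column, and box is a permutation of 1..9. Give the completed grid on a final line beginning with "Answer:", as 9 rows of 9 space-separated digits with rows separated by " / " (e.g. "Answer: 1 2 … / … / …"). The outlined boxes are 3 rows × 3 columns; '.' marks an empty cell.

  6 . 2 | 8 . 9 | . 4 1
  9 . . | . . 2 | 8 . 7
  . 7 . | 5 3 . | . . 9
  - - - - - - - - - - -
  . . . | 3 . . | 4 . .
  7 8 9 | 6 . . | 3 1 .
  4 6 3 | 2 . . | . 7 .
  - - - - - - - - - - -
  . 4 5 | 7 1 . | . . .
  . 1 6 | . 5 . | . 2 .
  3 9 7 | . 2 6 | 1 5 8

Step 1. [r4c1∈{1,2,5}] r4c1 is the only open cell in col 1 admitting 5, so r4c1=5.
Step 2. [r6c6∈{1,5,8}] row 6 places 1 nowhere but r6c6, so r6c6=1.
Step 3. [r3c6∈{4}] only 4 remains possible at r3c6 ⇒ r3c6=4.
Step 4. [r4c8∈{6,8,9}] across col 8, 8 lands solely at r4c8, so r4c8=8.
Step 5. [r6c7∈{5,9}] box 6 places 9 nowhere but r6c7. So r6c7=9.
Step 6. [r2c8∈{3,6}] r2c8 is the only open cell in box 3 admitting 3 ⇒ r2c8=3.
Step 7. [r3c1∈{1,8}] in col 1, 1 fits only at r3c1 ⇒ r3c1=1.
Step 8. [r7c7∈{6}] r7c7 is down to just 6, so r7c7=6.
Step 9. [r5c9∈{2,5}] row 5 places 2 nowhere but r5c9. So r5c9=2.
Step 10. [r8c1∈{8}] r8c1 has the single candidate 8. So r8c1=8.
Step 11. [r8c9∈{3,4}] 4 has one home in col 9: r8c9 ⇒ r8c9=4.
Step 12. [r1c5∈{7}] nothing but 7 survives at r1c5. So r1c5=7.
Step 13. [r7c6∈{3,8}] in row 7, 8 fits only at r7c6. So r7c6=8.
Step 14. [r1c2∈{3,5}] row 1 places 3 nowhere but r1c2, so r1c2=3.
Step 15. [r4c2∈{2}] r4c2's peers cover all but 2, so r4c2=2.
Step 16. [r9c4∈{4}] only 4 remains possible at r9c4, so r9c4=4.
Step 17. [r2c4∈{1}] r2c4 is down to just 1 ⇒ r2c4=1.
Step 18. [r3c8∈{6}] r3c8 has the single candidate 6. So r3c8=6.
Step 19. [r4c5∈{9}] r4c5 is down to just 9. So r4c5=9.
Step 20. [r4c6∈{7}] r4c6's peers cover all but 7 ⇒ r4c6=7.
Step 21. [r1c7∈{5}] r1c7 has the single candidate 5, so r1c7=5.
Step 22. [r8c7∈{7}] r8c7's peers cover all but 7, so r8c7=7.
Step 23. [r4c3∈{1}] r4c3 is down to just 1, so r4c3=1.
Step 24. [r8c4∈{9}] nothing but 9 survives at r8c4 ⇒ r8c4=9.
Step 25. [r7c9∈{3}] r7c9 has the single candidate 3. So r7c9=3.
Step 26. [r4c9∈{6}] r4c9 is down to just 6. So r4c9=6.
Step 27. [r5c6∈{5}] r5c6's peers cover all but 5, so r5c6=5.
Step 28. [r6c5∈{8}] r6c5 is down to just 8. So r6c5=8.
Step 29. [r2c3∈{4}] r2c3's peers cover all but 4. So r2c3=4.
Step 30. [r2c5∈{6}] r2c5's peers cover all but 6, so r2c5=6.
Step 31. [r5c5∈{4}] nothing but 4 survives at r5c5, so r5c5=4.
Step 32. [r6c9∈{5}] r6c9 has the single candidate 5. So r6c9=5.
Step 33. [r8c6∈{3}] only 3 remains possible at r8c6. So r8c6=3.
Step 34. [r2c2∈{5}] only 5 remains possible at r2c2. So r2c2=5.
Step 35. [r3c7∈{2}] r3c7's peers cover all but 2 ⇒ r3c7=2.
Step 36. [r3c3∈{8}] nothing but 8 survives at r3c3 ⇒ r3c3=8.
Step 37. [r7c8∈{9}] nothing but 9 survives at r7c8, so r7c8=9.
Step 38. [r7c1∈{2}] r7c1's peers cover all but 2, so r7c1=2.

Answer: 6 3 2 8 7 9 5 4 1 / 9 5 4 1 6 2 8 3 7 / 1 7 8 5 3 4 2 6 9 / 5 2 1 3 9 7 4 8 6 / 7 8 9 6 4 5 3 1 2 / 4 6 3 2 8 1 9 7 5 / 2 4 5 7 1 8 6 9 3 / 8 1 6 9 5 3 7 2 4 / 3 9 7 4 2 6 1 5 8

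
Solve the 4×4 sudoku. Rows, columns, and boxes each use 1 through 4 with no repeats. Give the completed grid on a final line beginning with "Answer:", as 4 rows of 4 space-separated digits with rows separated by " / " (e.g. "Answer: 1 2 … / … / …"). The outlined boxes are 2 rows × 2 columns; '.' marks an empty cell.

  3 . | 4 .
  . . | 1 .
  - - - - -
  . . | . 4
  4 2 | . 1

Step 1. [r3c2∈{1,3}] col 2 places 3 nowhere but r3c2 ⇒ r3c2=3.
Step 2. [r2c1∈{2}] r2c1's peers cover all but 2 ⇒ r2c1=2.
Step 3. [r1c4∈{2}] only 2 remains possible at r1c4. So r1c4=2.
Step 4. [r2c4∈{3}] r2c4 has the single candidate 3 ⇒ r2c4=3.
Step 5. [r2c2∈{4}] only 4 remains possible at r2c2 ⇒ r2c2=4.
Step 6. [r4c3∈{3}] nothing but 3 survives at r4c3 ⇒ r4c3=3.
Step 7. [r3c3∈{2}] r3c3 is down to just 2 ⇒ r3c3=2.
Step 8. [r3c1∈{1}] r3c1 has the single candidate 1. So r3c1=1.
Step 9. [r1c2∈{1}] r1c2's peers cover all but 1. So r1c2=1.

Answer: 3 1 4 2 / 2 4 1 3 / 1 3 2 4 / 4 2 3 1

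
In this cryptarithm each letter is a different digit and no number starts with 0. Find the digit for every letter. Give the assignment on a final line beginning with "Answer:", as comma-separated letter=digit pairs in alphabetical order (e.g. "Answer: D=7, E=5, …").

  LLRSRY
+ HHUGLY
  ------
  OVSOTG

Step 1. [col 1: Y + Y ≡ G (mod 10)] no forcing yet in column 1 (carry-in 0); Y=3 is free and consistent — try it. So Y=3.
Step 2. [col 1: Y + Y ≡ G (mod 10)] column 1: given Y=3, carry-in 0, and digits 3 already taken and all letters distinct, Y+Y≡G (mod 10) forces G=6, so G=6.
Step 3. [col 2: R + L ≡ T (mod 10)] L=5 is one option consistent with column 2 (R + L ≡ T (mod 10), carry-in 0) — take it. So L=5.
Step 4. [col 2: R + L ≡ T (mod 10)] T=4 is one option consistent with column 2 (R + L ≡ T (mod 10), carry-in 0) — take it. So T=4.
Step 5. [col 2: R + L ≡ T (mod 10)] in column 2 we have R+L≡T with carry-in 0; given L=5, T=4 and digits 3,4,5,6 already taken and all letters distinct, that pins R to 9 ⇒ R=9.
Step 6. [col 3: S + G ≡ O (mod 10)] column 3 (S + G ≡ O (mod 10), carry-in 1) doesn't pin O yet; pick O=7 and continue, so O=7.
Step 7. [col 3: S + G ≡ O (mod 10)] in column 3 we have S+G≡O with carry-in 1; given G=6, O=7 and digits 3,4,5,6,7,9 already taken and all letters distinct, that pins S to 0 ⇒ S=0.
Step 8. [col 4: R + U ≡ S (mod 10)] column 4: given R=9, S=0, carry-in 0, and digits 0,3,4,5,6,7,9 already taken and all letters distinct, R+U≡S (mod 10) forces U=1. So U=1.
Step 9. [col 5: L + H ≡ V (mod 10)] from column 5 (L=5, carry-in 1, digits 0,1,3,4,5,6,7,9 already taken and all letters distinct): H must equal 2. So H=2.
Step 10. [col 5: L + H ≡ V (mod 10)] column 5: given L=5, H=2, carry-in 1, and digits 0,1,2,3,4,5,6,7,9 already taken and all letters distinct, L+H≡V (mod 10) forces V=8. So V=8.

Answer: G=6, H=2, L=5, O=7, R=9, S=0, T=4, U=1, V=8, Y=3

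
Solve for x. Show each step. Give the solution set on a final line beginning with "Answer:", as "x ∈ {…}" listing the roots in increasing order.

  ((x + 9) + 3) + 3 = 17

Step 1. [((x + 9) + 3) + 3 = 17] +3 is outermost — subtract 3 both sides, so sub: (x + 9) + 3 = 14.
Step 2. [(x + 9) + 3 = 14] the outer +3 inverts by subtracting 3. So sub: x + 9 = 11.
Step 3. [x + 9 = 11] peel the +9: subtract 9 from each side. So sub: x = 2.

Answer: x ∈ {2}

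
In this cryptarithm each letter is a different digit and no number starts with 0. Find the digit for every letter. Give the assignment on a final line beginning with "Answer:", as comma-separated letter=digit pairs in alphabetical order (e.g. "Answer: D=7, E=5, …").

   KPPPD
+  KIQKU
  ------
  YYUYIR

Step 1. [col 1: D + U ≡ R (mod 10)] D=7 is one option consistent with column 1 (D + U ≡ R (mod 10), carry-in 0) — take it. So D=7.
Step 2. [Y] adding two 5-digit numbers gives at most 5+1 digits, and here it does — Y is that final carry and must be 1, so Y=1.
Step 3. [col 1: D + U ≡ R (mod 10)] several values work for R in column 1 (D + U ≡ R (mod 10), carry-in 0); try R=0. So R=0.
Step 4. [col 1: D + U ≡ R (mod 10)] column 1: given D=7, R=0, carry-in 0, and digits 0,1,7 already taken and all letters distinct, D+U≡R (mod 10) forces U=3. So U=3.
Step 5. [col 2: P + K ≡ I (mod 10)] P=8 is one option consistent with column 2 (P + K ≡ I (mod 10), carry-in 1) — take it. So P=8.
Step 6. [col 2: P + K ≡ I (mod 10)] several values work for K in column 2 (P + K ≡ I (mod 10), carry-in 1); try K=5 ⇒ K=5.
Step 7. [col 2: P + K ≡ I (mod 10)] column 2: given P=8, K=5, carry-in 1, and digits 0,1,3,5,7,8 already taken and all letters distinct, P+K≡I (mod 10) forces I=4. So I=4.
Step 8. [col 3: P + Q ≡ Y (mod 10)] in column 3 we have P+Q≡Y with carry-in 1; given P=8, Y=1 and digits 0,1,3,4,5,7,8 already taken and all letters distinct, that pins Q to 2, so Q=2.

Answer: D=7, I=4, K=5, P=8, Q=2, R=0, U=3, Y=1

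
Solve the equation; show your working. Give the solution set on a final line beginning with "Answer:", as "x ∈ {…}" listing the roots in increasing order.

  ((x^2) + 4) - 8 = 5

Step 1. [((x^2) + 4) - 8 = 5] -8 is outermost — add 8 both sides. So sub: (x^2) + 4 = 13.
Step 2. [(x^2) + 4 = 13] the outer +4 inverts by subtracting 4 ⇒ sub: x^2 = 9.
Step 3. [x^2 = 9] LHS squared, RHS 9 ≥ 0: apply √ (±) ⇒ sqrt: x = 3 or -3.

Answer: x ∈ {-3, 3}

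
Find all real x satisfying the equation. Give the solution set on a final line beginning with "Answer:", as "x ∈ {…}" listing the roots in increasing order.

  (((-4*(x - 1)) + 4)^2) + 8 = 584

Step 1. [(((-4*(x - 1)) + 4)^2) + 8 = 584] 8 comes off first (subtract 8) ⇒ sub: ((-4*(x - 1)) + 4)^2 = 576.
Step 2. [((-4*(x - 1)) + 4)^2 = 576] LHS squared, RHS 576 ≥ 0: apply √ (±) ⇒ sqrt: (-4*(x - 1)) + 4 = 24 or -24.
Step 3. [(-4*(x - 1)) + 4 = 24 or -24] peel the +4: subtract 4 from each side, so sub: -4*(x - 1) = 20 or -28.
Step 4. [-4*(x - 1) = 20 or -28] LHS = -4·(…); ÷-4 both sides, so div: x - 1 = -5 or 7.
Step 5. [x - 1 = -5 or 7] 1 comes off first (add 1), so sub: x = -4 or 8.

Answer: x ∈ {-4, 8}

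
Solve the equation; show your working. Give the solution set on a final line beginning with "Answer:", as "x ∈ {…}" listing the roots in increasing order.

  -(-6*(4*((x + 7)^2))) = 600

Step 1. [-(-6*(4*((x + 7)^2))) = 600] flip signs both sides, so neg: -6*(4*((x + 7)^2)) = -600.
Step 2. [-6*(4*((x + 7)^2)) = -600] divide by the outer -6 ⇒ div: 4*((x + 7)^2) = 100.
Step 3. [4*((x + 7)^2) = 100] 4 out front; divide by 4 ⇒ div: (x + 7)^2 = 25.
Step 4. [(x + 7)^2 = 25] 25 ≥ 0, LHS is (·)² — take ±√, so sqrt: x + 7 = 5 or -5.
Step 5. [x + 7 = 5 or -5] peel the +7: subtract 7 from each side ⇒ sub: x = -2 or -12.

Answer: x ∈ {-12, -2}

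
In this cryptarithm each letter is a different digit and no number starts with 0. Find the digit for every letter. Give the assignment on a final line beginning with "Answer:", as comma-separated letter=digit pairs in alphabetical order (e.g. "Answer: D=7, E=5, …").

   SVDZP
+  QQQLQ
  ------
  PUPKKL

Step 1. [col 1: P + Q ≡ L (mod 10)] column 1 (P + Q ≡ L (mod 10), carry-in 0) doesn't pin P yet; pick P=1 and continue, so P=1.
Step 2. [col 1: P + Q ≡ L (mod 10)] no forcing yet in column 1 (carry-in 0); L=3 is free and consistent — try it. So L=3.
Step 3. [col 1: P + Q ≡ L (mod 10)] in column 1 we have P+Q≡L with carry-in 0; given P=1, L=3 and digits 1,3 already taken and all letters distinct, that pins Q to 2 ⇒ Q=2.
Step 4. [col 2: Z + L ≡ K (mod 10)] several values work for K in column 2 (Z + L ≡ K (mod 10), carry-in 0); try K=8. So K=8.
Step 5. [col 2: Z + L ≡ K (mod 10)] column 2 reads Z+L+carry(0)=K with L=3, K=8; with digits 1,2,3,8 already taken and all letters distinct, the only value for Z is 5. So Z=5.
Step 6. [col 3: D + Q ≡ K (mod 10)] column 3 reads D+Q+carry(0)=K with Q=2, K=8; with digits 1,2,3,5,8 already taken and all letters distinct, the only value for D is 6 ⇒ D=6.
Step 7. [col 4: V + Q ≡ P (mod 10)] column 4 reads V+Q+carry(0)=P with Q=2, P=1; with digits 1,2,3,5,6,8 already taken and all letters distinct, the only value for V is 9, so V=9.
Step 8. [col 5: S + Q ≡ U (mod 10)] column 5 (S + Q ≡ U (mod 10), carry-in 1) doesn't pin S yet; pick S=7 and continue, so S=7.
Step 9. [col 5: S + Q ≡ U (mod 10)] in column 5 we have S+Q≡U with carry-in 1; given S=7, Q=2 and digits 1,2,3,5,6,7,8,9 already taken and all letters distinct, that pins U to 0, so U=0.

Answer: D=6, K=8, L=3, P=1, Q=2, S=7, U=0, V=9, Z=5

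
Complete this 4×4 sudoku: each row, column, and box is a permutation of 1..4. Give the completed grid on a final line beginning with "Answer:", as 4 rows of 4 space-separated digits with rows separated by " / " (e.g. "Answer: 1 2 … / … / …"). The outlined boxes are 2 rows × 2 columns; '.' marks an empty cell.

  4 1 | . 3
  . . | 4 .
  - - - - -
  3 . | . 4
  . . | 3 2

Step 1. [r2c1∈{2}] r2c1 has the single candidate 2. So r2c1=2.
Step 2. [r4c2∈{4}] r4c2 has the single candidate 4. So r4c2=4.
Step 3. [r4c1∈{1}] nothing but 1 survives at r4c1 ⇒ r4c1=1.
Step 4. [r1c3∈{2}] r1c3 has the single candidate 2. So r1c3=2.
Step 5. [r3c3∈{1}] r3c3's peers cover all but 1, so r3c3=1.
Step 6. [r2c2∈{3}] only 3 remains possible at r2c2, so r2c2=3.
Step 7. [r3c2∈{2}] r3c2 has the single candidate 2 ⇒ r3c2=2.
Step 8. [r2c4∈{1}] r2c4 has the single candidate 1 ⇒ r2c4=1.

Answer: 4 1 2 3 / 2 3 4 1 / 3 2 1 4 / 1 4 3 2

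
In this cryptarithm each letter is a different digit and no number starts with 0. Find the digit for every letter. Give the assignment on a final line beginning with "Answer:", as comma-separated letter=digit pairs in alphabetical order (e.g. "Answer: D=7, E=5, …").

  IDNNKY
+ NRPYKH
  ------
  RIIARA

Step 1. [col 1: Y + H ≡ A (mod 10)] Y=5 is one option consistent with column 1 (Y + H ≡ A (mod 10), carry-in 0) — take it. So Y=5.
Step 2. [col 1: Y + H ≡ A (mod 10)] column 1 (Y + H ≡ A (mod 10), carry-in 0) doesn't pin H yet; pick H=3 and continue ⇒ H=3.
Step 3. [col 1: Y + H ≡ A (mod 10)] from column 1 (Y=5, H=3, carry-in 0, digits 3,5 already taken and all letters distinct): A must equal 8 ⇒ A=8.
Step 4. [col 2: K + K ≡ R (mod 10)] column 2 (K + K ≡ R (mod 10), carry-in 0) doesn't pin K yet; pick K=7 and continue ⇒ K=7.
Step 5. [col 2: K + K ≡ R (mod 10)] in column 2 we have K+K≡R with carry-in 0; given K=7 and digits 3,5,7,8 already taken and all letters distinct, that pins R to 4. So R=4.
Step 6. [col 3: N + Y ≡ A (mod 10)] column 3: given Y=5, A=8, carry-in 1, and digits 3,4,5,7,8 already taken and all letters distinct, N+Y≡A (mod 10) forces N=2 ⇒ N=2.
Step 7. [col 4: N + P ≡ I (mod 10)] from column 4 (N=2, carry-in 0, digits 2,3,4,5,7,8 already taken and all letters distinct): I must equal 1 ⇒ I=1.
Step 8. [col 4: N + P ≡ I (mod 10)] from column 4 (N=2, I=1, carry-in 0, digits 1,2,3,4,5,7,8 already taken and all letters distinct): P must equal 9. So P=9.
Step 9. [col 5: D + R ≡ I (mod 10)] column 5: given R=4, I=1, carry-in 1, and digits 1,2,3,4,5,7,8,9 already taken and all letters distinct, D+R≡I (mod 10) forces D=6, so D=6.

Answer: A=8, D=6, H=3, I=1, K=7, N=2, P=9, R=4, Y=5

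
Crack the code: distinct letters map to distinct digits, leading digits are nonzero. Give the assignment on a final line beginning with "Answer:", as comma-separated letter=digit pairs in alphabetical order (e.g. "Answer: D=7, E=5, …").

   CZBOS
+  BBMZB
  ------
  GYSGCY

Step 1. [G] the sum has 6 digits but both addends have 5; that extra leading digit G is the final carry, namely 1 ⇒ G=1.
Step 2. [col 1: S + B ≡ Y (mod 10)] no forcing yet in column 1 (carry-in 0); S=5 is free and consistent — try it, so S=5.
Step 3. [col 1: S + B ≡ Y (mod 10)] B=8 is one option consistent with column 1 (S + B ≡ Y (mod 10), carry-in 0) — take it. So B=8.
Step 4. [col 1: S + B ≡ Y (mod 10)] in column 1 we have S+B≡Y with carry-in 0; given S=5, B=8 and digits 1,5,8 already taken and all letters distinct, that pins Y to 3, so Y=3.
Step 5. [col 2: O + Z ≡ C (mod 10)] O=7 is one option consistent with column 2 (O + Z ≡ C (mod 10), carry-in 1) — take it ⇒ O=7.
Step 6. [col 2: O + Z ≡ C (mod 10)] no forcing yet in column 2 (carry-in 1); C=4 is free and consistent — try it. So C=4.
Step 7. [col 2: O + Z ≡ C (mod 10)] column 2: given O=7, C=4, carry-in 1, and digits 1,3,4,5,7,8 already taken and all letters distinct, O+Z≡C (mod 10) forces Z=6, so Z=6.
Step 8. [col 3: B + M ≡ G (mod 10)] column 3: given B=8, G=1, carry-in 1, and digits 1,3,4,5,6,7,8 already taken and all letters distinct, B+M≡G (mod 10) forces M=2 ⇒ M=2.

Answer: B=8, C=4, G=1, M=2, O=7, S=5, Y=3, Z=6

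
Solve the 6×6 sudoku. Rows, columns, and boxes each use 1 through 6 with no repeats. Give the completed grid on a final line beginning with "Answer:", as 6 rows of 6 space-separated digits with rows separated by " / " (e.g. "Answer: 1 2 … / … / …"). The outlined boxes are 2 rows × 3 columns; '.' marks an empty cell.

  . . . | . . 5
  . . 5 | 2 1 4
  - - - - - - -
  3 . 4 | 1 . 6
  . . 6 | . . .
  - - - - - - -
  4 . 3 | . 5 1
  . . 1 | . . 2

Step 1. [r4c4∈{3,4,5}] in col 4, 5 fits only at r4c4. So r4c4=5.
Step 2. [r1c2∈{1,2,3,4,6}] 4 has one home in row 1: r1c2 ⇒ r1c2=4.
Step 3. [r5c4∈{6}] r5c4's peers cover all but 6 ⇒ r5c4=6.
Step 4. [r1c1∈{1,2,6}] in row 1, 1 fits only at r1c1. So r1c1=1.
Step 5. [r4c1∈{2}] r4c1's peers cover all but 2 ⇒ r4c1=2.
Step 6. [r6c1∈{5,6}] across col 1, 5 lands solely at r6c1, so r6c1=5.
Step 7. [r4c5∈{3,4}] row 4 places 4 nowhere but r4c5, so r4c5=4.
Step 8. [r6c5∈{3}] r6c5's peers cover all but 3 ⇒ r6c5=3.
Step 9. [r2c2∈{3,6}] in row 2, 3 fits only at r2c2, so r2c2=3.
Step 10. [r4c2∈{1}] r4c2 is down to just 1, so r4c2=1.
Step 11. [r3c5∈{2}] only 2 remains possible at r3c5 ⇒ r3c5=2.
Step 12. [r2c1∈{6}] nothing but 6 survives at r2c1. So r2c1=6.
Step 13. [r5c2∈{2}] r5c2's peers cover all but 2 ⇒ r5c2=2.
Step 14. [r1c3∈{2}] r1c3 has the single candidate 2, so r1c3=2.
Step 15. [r6c4∈{4}] r6c4's peers cover all but 4. So r6c4=4.
Step 16. [r6c2∈{6}] r6c2 has the single candidate 6. So r6c2=6.
Step 17. [r1c4∈{3}] r1c4 is down to just 3, so r1c4=3.
Step 18. [r3c2∈{5}] nothing but 5 survives at r3c2 ⇒ r3c2=5.
Step 19. [r4c6∈{3}] r4c6 is down to just 3 ⇒ r4c6=3.
Step 20. [r1c5∈{6}] r1c5 is down to just 6 ⇒ r1c5=6.

Answer: 1 4 2 3 6 5 / 6 3 5 2 1 4 / 3 5 4 1 2 6 / 2 1 6 5 4 3 / 4 2 3 6 5 1 / 5 6 1 4 3 2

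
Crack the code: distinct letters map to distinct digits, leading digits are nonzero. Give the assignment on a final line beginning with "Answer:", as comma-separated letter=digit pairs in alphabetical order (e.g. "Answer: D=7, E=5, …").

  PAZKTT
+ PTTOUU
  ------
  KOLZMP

Step 1. [col 1: T + U ≡ P (mod 10)] column 1 (T + U ≡ P (mod 10), carry-in 0) doesn't pin P yet; pick P=1 and continue, so P=1.
Step 2. [col 1: T + U ≡ P (mod 10)] no forcing yet in column 1 (carry-in 0); U=4 is free and consistent — try it. So U=4.
Step 3. [col 1: T + U ≡ P (mod 10)] column 1 reads T+U+carry(0)=P with U=4, P=1; with digits 1,4 already taken and all letters distinct, the only value for T is 7 ⇒ T=7.
Step 4. [col 2: T + U ≡ M (mod 10)] column 2 reads T+U+carry(1)=M with T=7, U=4; with digits 1,4,7 already taken and all letters distinct, the only value for M is 2. So M=2.
Step 5. [col 3: K + O ≡ Z (mod 10)] column 3 (K + O ≡ Z (mod 10), carry-in 1) doesn't pin Z yet; pick Z=0 and continue. So Z=0.
Step 6. [col 3: K + O ≡ Z (mod 10)] several values work for K in column 3 (K + O ≡ Z (mod 10), carry-in 1); try K=3. So K=3.
Step 7. [col 3: K + O ≡ Z (mod 10)] in column 3 we have K+O≡Z with carry-in 1; given K=3, Z=0 and digits 0,1,2,3,4,7 already taken and all letters distinct, that pins O to 6 ⇒ O=6.
Step 8. [col 4: Z + T ≡ L (mod 10)] in column 4 we have Z+T≡L with carry-in 1; given Z=0, T=7 and digits 0,1,2,3,4,6,7 already taken and all letters distinct, that pins L to 8. So L=8.
Step 9. [col 5: A + T ≡ O (mod 10)] column 5: given T=7, O=6, carry-in 0, and digits 0,1,2,3,4,6,7,8 already taken and all letters distinct, A+T≡O (mod 10) forces A=9, so A=9.

Answer: A=9, K=3, L=8, M=2, O=6, P=1, T=7, U=4, Z=0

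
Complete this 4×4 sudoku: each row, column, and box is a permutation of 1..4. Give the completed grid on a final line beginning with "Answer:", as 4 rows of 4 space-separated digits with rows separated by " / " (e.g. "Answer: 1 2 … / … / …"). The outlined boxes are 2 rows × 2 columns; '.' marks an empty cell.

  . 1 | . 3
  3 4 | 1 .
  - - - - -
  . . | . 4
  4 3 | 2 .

Step 1. [r3c1∈{1,2}] r3c1 is the only open cell in row 3 admitting 1, so r3c1=1.
Step 2. [r1c3∈{4}] r1c3's peers cover all but 4, so r1c3=4.
Step 3. [r4c4∈{1}] nothing but 1 survives at r4c4. So r4c4=1.
Step 4. [r1c1∈{2}] r1c1 has the single candidate 2 ⇒ r1c1=2.
Step 5. [r2c4∈{2}] r2c4 is down to just 2, so r2c4=2.
Step 6. [r3c2∈{2}] r3c2 is down to just 2 ⇒ r3c2=2.
Step 7. [r3c3∈{3}] only 3 remains possible at r3c3. So r3c3=3.

Answer: 2 1 4 3 / 3 4 1 2 / 1 2 3 4 / 4 3 2 1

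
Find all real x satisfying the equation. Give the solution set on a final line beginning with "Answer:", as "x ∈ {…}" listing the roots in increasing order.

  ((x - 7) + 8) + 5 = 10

Step 1. [((x - 7) + 8) + 5 = 10] the outer +5 inverts by subtracting 5. So sub: (x - 7) + 8 = 5.
Step 2. [(x - 7) + 8 = 5] 8 comes off first (subtract 8) ⇒ sub: x - 7 = -3.
Step 3. [x - 7 = -3] peel the -7: add 7 from each side ⇒ sub: x = 4.

Answer: x ∈ {4}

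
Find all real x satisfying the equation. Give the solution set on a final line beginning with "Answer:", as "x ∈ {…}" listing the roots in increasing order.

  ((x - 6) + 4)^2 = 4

Step 1. [((x - 6) + 4)^2 = 4] LHS squared, RHS 4 ≥ 0: apply √ (±), so sqrt: (x - 6) + 4 = 2 or -2.
Step 2. [(x - 6) + 4 = 2 or -2] 4 comes off first (subtract 4) ⇒ sub: x - 6 = -2 or -6.
Step 3. [x - 6 = -2 or -6] the outer -6 inverts by adding 6 ⇒ sub: x = 4 or 0.

Answer: x ∈ {0, 4}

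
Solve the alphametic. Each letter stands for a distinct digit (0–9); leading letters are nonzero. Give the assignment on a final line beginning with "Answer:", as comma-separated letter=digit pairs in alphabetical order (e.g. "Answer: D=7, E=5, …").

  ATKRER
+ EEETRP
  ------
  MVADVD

Step 1. [col 1: R + P ≡ D (mod 10)] column 1 (R + P ≡ D (mod 10), carry-in 0) doesn't pin R yet; pick R=6 and continue. So R=6.
Step 2. [col 1: R + P ≡ D (mod 10)] no forcing yet in column 1 (carry-in 0); P=8 is free and consistent — try it ⇒ P=8.
Step 3. [col 1: R + P ≡ D (mod 10)] from column 1 (R=6, P=8, carry-in 0, digits 6,8 already taken and all letters distinct): D must equal 4 ⇒ D=4.
Step 4. [col 2: E + R ≡ V (mod 10)] column 2 (E + R ≡ V (mod 10), carry-in 1) doesn't pin V yet; pick V=0 and continue, so V=0.
Step 5. [col 2: E + R ≡ V (mod 10)] column 2: given R=6, V=0, carry-in 1, and digits 0,4,6,8 already taken and all letters distinct, E+R≡V (mod 10) forces E=3. So E=3.
Step 6. [col 3: R + T ≡ D (mod 10)] from column 3 (R=6, D=4, carry-in 1, digits 0,3,4,6,8 already taken and all letters distinct): T must equal 7, so T=7.
Step 7. [col 4: K + E ≡ A (mod 10)] several values work for A in column 4 (K + E ≡ A (mod 10), carry-in 1); try A=5, so A=5.
Step 8. [col 4: K + E ≡ A (mod 10)] in column 4 we have K+E≡A with carry-in 1; given E=3, A=5 and digits 0,3,4,5,6,7,8 already taken and all letters distinct, that pins K to 1 ⇒ K=1.
Step 9. [col 6: A + E ≡ M (mod 10)] column 6: given A=5, E=3, carry-in 1, and digits 0,1,3,4,5,6,7,8 already taken and all letters distinct, A+E≡M (mod 10) forces M=9. So M=9.

Answer: A=5, D=4, E=3, K=1, M=9, P=8, R=6, T=7, V=0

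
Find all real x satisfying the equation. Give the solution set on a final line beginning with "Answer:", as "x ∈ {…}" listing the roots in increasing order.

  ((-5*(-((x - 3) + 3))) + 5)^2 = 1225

Step 1. [((-5*(-((x - 3) + 3))) + 5)^2 = 1225] LHS squared, RHS 1225 ≥ 0: apply √ (±). So sqrt: (-5*(-((x - 3) + 3))) + 5 = 35 or -35.
Step 2. [(-5*(-((x - 3) + 3))) + 5 = 35 or -35] common factor -5 (LHS and 35 or -35) — divide through, so factor: (-((x - 3) + 3)) - 1 = -7 or 7.
Step 3. [(-((x - 3) + 3)) - 1 = -7 or 7] the outer -1 inverts by adding 1, so sub: -((x - 3) + 3) = -6 or 8.
Step 4. [-((x - 3) + 3) = -6 or 8] leading − — multiply by −1. So neg: (x - 3) + 3 = 6 or -8.
Step 5. [(x - 3) + 3 = 6 or -8] 3 comes off first (subtract 3). So sub: x - 3 = 3 or -11.
Step 6. [x - 3 = 3 or -11] -3 is outermost — add 3 both sides, so sub: x = 6 or -8.

Answer: x ∈ {-8, 6}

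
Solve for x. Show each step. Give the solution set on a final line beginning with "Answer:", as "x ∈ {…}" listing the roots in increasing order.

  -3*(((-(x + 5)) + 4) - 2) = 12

Step 1. [-3*(((-(x + 5)) + 4) - 2) = 12] leading coefficient -3: divide by -3. So div: ((-(x + 5)) + 4) - 2 = -4.
Step 2. [((-(x + 5)) + 4) - 2 = -4] -2 is outermost — add 2 both sides ⇒ sub: (-(x + 5)) + 4 = -2.
Step 3. [(-(x + 5)) + 4 = -2] +4 is outermost — subtract 4 both sides, so sub: -(x + 5) = -6.
Step 4. [-(x + 5) = -6] LHS negated; negate both sides ⇒ neg: x + 5 = 6.
Step 5. [x + 5 = 6] the outer +5 inverts by subtracting 5, so sub: x = 1.

Answer: x ∈ {1}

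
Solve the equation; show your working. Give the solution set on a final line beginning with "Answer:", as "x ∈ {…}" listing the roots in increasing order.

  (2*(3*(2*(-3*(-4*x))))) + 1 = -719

Step 1. [(2*(3*(2*(-3*(-4*x))))) + 1 = -719] peel the +1: subtract 1 from each side. So sub: 2*(3*(2*(-3*(-4*x)))) = -720.
Step 2. [2*(3*(2*(-3*(-4*x)))) = -720] leading coefficient 2: divide by 2 ⇒ div: 3*(2*(-3*(-4*x))) = -360.
Step 3. [3*(2*(-3*(-4*x))) = -360] LHS = 3·(…); ÷3 both sides, so div: 2*(-3*(-4*x)) = -120.
Step 4. [2*(-3*(-4*x)) = -120] 2·(inner) — divide through by 2 ⇒ div: -3*(-4*x) = -60.
Step 5. [-3*(-4*x) = -60] -3·(inner) — divide through by -3 ⇒ div: -4*x = 20.
Step 6. [-4*x = 20] -4 out front; divide by -4, so div: x = -5.

Answer: x ∈ {-5}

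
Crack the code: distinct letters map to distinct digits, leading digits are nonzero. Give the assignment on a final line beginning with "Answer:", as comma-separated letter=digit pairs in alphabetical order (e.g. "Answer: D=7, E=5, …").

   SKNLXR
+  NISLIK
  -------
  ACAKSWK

Step 1. [col 1: R + K ≡ K (mod 10)] column 1 reads R+K+carry(0)=K with nothing yet; with all letters distinct, none taken yet, the only value for R is 0 ⇒ R=0.
Step 2. [A] the sum has 7 digits but both addends have 6; that extra leading digit A is the final carry, namely 1, so A=1.
Step 3. [col 1: R + K ≡ K (mod 10)] K=3 is one option consistent with column 1 (R + K ≡ K (mod 10), carry-in 0) — take it. So K=3.
Step 4. [col 2: X + I ≡ W (mod 10)] several values work for I in column 2 (X + I ≡ W (mod 10), carry-in 0); try I=7. So I=7.
Step 5. [col 2: X + I ≡ W (mod 10)] W=6 is one option consistent with column 2 (X + I ≡ W (mod 10), carry-in 0) — take it. So W=6.
Step 6. [col 2: X + I ≡ W (mod 10)] column 2 reads X+I+carry(0)=W with I=7, W=6; with digits 0,1,3,6,7 already taken and all letters distinct, the only value for X is 9. So X=9.
Step 7. [col 3: L + L ≡ S (mod 10)] from column 3 (nothing yet, carry-in 1, digits 0,1,3,6,7,9 already taken and all letters distinct): L must equal 2. So L=2.
Step 8. [col 3: L + L ≡ S (mod 10)] column 3: given L=2, carry-in 1, and digits 0,1,2,3,6,7,9 already taken and all letters distinct, L+L≡S (mod 10) forces S=5. So S=5.
Step 9. [col 4: N + S ≡ K (mod 10)] from column 4 (S=5, K=3, carry-in 0, digits 0,1,2,3,5,6,7,9 already taken and all letters distinct): N must equal 8. So N=8.
Step 10. [col 6: S + N ≡ C (mod 10)] column 6: given S=5, N=8, carry-in 1, and digits 0,1,2,3,5,6,7,8,9 already taken and all letters distinct, S+N≡C (mod 10) forces C=4, so C=4.

Answer: A=1, C=4, I=7, K=3, L=2, N=8, R=0, S=5, W=6, X=9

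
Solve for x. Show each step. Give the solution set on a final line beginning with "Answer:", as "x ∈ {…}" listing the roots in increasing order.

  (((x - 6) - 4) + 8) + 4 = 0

Step 1. [(((x - 6) - 4) + 8) + 4 = 0] peel the +4: subtract 4 from each side. So sub: ((x - 6) - 4) + 8 = -4.
Step 2. [((x - 6) - 4) + 8 = -4] subtract 8: x sits inside (… + 8). So sub: (x - 6) - 4 = -12.
Step 3. [(x - 6) - 4 = -12] 4 comes off first (add 4) ⇒ sub: x - 6 = -8.
Step 4. [x - 6 = -8] peel the -6: add 6 from each side ⇒ sub: x = -2.

Answer: x ∈ {-2}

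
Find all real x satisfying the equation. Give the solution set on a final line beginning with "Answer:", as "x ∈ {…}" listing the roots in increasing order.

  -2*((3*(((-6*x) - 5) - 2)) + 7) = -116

Step 1. [-2*((3*(((-6*x) - 5) - 2)) + 7) = -116] -2 out front; divide by -2, so div: (3*(((-6*x) - 5) - 2)) + 7 = 58.
Step 2. [(3*(((-6*x) - 5) - 2)) + 7 = 58] subtract 7: x sits inside (… + 7), so sub: 3*(((-6*x) - 5) - 2) = 51.
Step 3. [3*(((-6*x) - 5) - 2) = 51] 3·(inner) — divide through by 3. So div: ((-6*x) - 5) - 2 = 17.
Step 4. [((-6*x) - 5) - 2 = 17] add 2: x sits inside (… - 2), so sub: (-6*x) - 5 = 19.
Step 5. [(-6*x) - 5 = 19] 5 comes off first (add 5) ⇒ sub: -6*x = 24.
Step 6. [-6*x = 24] -6 out front; divide by -6 ⇒ div: x = -4.

Answer: x ∈ {-4}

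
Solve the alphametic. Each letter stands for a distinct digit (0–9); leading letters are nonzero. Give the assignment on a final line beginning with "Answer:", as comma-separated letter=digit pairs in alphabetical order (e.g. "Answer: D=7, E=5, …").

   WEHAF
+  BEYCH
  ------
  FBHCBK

Step 1. [col 1: F + H ≡ K (mod 10)] column 1 (F + H ≡ K (mod 10), carry-in 0) doesn't pin H yet; pick H=2 and continue. So H=2.
Step 2. [col 1: F + H ≡ K (mod 10)] no forcing yet in column 1 (carry-in 0); K=3 is free and consistent — try it ⇒ K=3.
Step 3. [col 1: F + H ≡ K (mod 10)] column 1 reads F+H+carry(0)=K with H=2, K=3; with digits 2,3 already taken and all letters distinct, the only value for F is 1 ⇒ F=1.
Step 4. [col 2: A + C ≡ B (mod 10)] several values work for A in column 2 (A + C ≡ B (mod 10), carry-in 0); try A=8 ⇒ A=8.
Step 5. [col 2: A + C ≡ B (mod 10)] several values work for C in column 2 (A + C ≡ B (mod 10), carry-in 0); try C=7. So C=7.
Step 6. [col 2: A + C ≡ B (mod 10)] column 2: given A=8, C=7, carry-in 0, and digits 1,2,3,7,8 already taken and all letters distinct, A+C≡B (mod 10) forces B=5 ⇒ B=5.
Step 7. [col 3: H + Y ≡ C (mod 10)] in column 3 we have H+Y≡C with carry-in 1; given H=2, C=7 and digits 1,2,3,5,7,8 already taken and all letters distinct, that pins Y to 4, so Y=4.
Step 8. [col 4: E + E ≡ H (mod 10)] from column 4 (H=2, carry-in 0, digits 1,2,3,4,5,7,8 already taken and all letters distinct): E must equal 6 ⇒ E=6.
Step 9. [col 5: W + B ≡ B (mod 10)] in column 5 we have W+B≡B with carry-in 1; given B=5 and digits 1,2,3,4,5,6,7,8 already taken and all letters distinct, that pins W to 9 ⇒ W=9.

Answer: A=8, B=5, C=7, E=6, F=1, H=2, K=3, W=9, Y=4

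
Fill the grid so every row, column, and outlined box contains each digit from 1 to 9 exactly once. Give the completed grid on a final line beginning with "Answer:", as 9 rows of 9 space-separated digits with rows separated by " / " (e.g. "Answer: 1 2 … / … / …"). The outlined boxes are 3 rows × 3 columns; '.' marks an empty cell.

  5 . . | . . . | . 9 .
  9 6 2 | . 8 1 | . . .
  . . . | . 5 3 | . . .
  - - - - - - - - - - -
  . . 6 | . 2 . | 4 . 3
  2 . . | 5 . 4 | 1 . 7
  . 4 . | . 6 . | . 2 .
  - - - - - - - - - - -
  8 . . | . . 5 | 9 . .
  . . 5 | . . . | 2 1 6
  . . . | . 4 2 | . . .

Step 1. [r1c5∈{7}] nothing but 7 survives at r1c5, so r1c5=7.
Step 2. [r3c4∈{2,4,6,9}] 9 has one home in row 3: r3c4 ⇒ r3c4=9.
Step 3. [r7c9∈{4}] r7c9 is down to just 4 ⇒ r7c9=4.
Step 4. [r7c4∈{1,3,6,7}] row 7 places 6 nowhere but r7c4, so r7c4=6.
Step 5. [r4c2∈{1,5,7,8,9}] in col 2, 5 fits only at r4c2. So r4c2=5.
Step 6. [r4c8∈{8}] r4c8 is down to just 8, so r4c8=8.
Step 7. [r4c6∈{7,9}] in row 4, 9 fits only at r4c6, so r4c6=9.
Step 8. [r5c5∈{3}] r5c5 is down to just 3, so r5c5=3.
Step 9. [r2c9∈{5}] r2c9 is down to just 5. So r2c9=5.
Step 10. [r9c9∈{8}] nothing but 8 survives at r9c9 ⇒ r9c9=8.
Step 11. [r8c1∈{3,4,7}] row 8 places 4 nowhere but r8c1, so r8c1=4.
Step 12. [r9c1∈{1,3,6,7}] 6 has one home in row 9: r9c1, so r9c1=6.
Step 13. [r6c1∈{1,3,7}] across col 1, 3 lands solely at r6c1. So r6c1=3.
Step 14. [r9c8∈{3,5,7}] in col 8, 5 fits only at r9c8 ⇒ r9c8=5.
Step 15. [r7c5∈{1}] r7c5's peers cover all but 1 ⇒ r7c5=1.
Step 16. [r7c2∈{2,3,7}] r7c2 is the only open cell in row 7 admitting 2 ⇒ r7c2=2.
Step 17. [r2c4∈{4}] r2c4's peers cover all but 4 ⇒ r2c4=4.
Step 18. [r1c3∈{1,3,4,8}] row 1 places 4 nowhere but r1c3, so r1c3=4.
Step 19. [r1c2∈{1,3,8}] in box 1, 3 fits only at r1c2, so r1c2=3.
Step 20. [r8c4∈{3,7,8}] r8c4 is the only open cell in row 8 admitting 3, so r8c4=3.
Step 21. [r9c4∈{7}] r9c4 is down to just 7. So r9c4=7.
Step 22. [r7c8∈{3,7}] 7 has one home in box 9: r7c8 ⇒ r7c8=7.
Step 23. [r6c4∈{1,8}] col 4 places 8 nowhere but r6c4. So r6c4=8.
Step 24. [r6c3∈{1,7,9}] in row 6, 1 fits only at r6c3. So r6c3=1.
Step 25. [r3c3∈{7,8}] col 3 places 7 nowhere but r3c3, so r3c3=7.
Step 26. [r3c2∈{1,8}] r3c2 is the only open cell in box 1 admitting 8 ⇒ r3c2=8.
Step 27. [r5c2∈{9}] nothing but 9 survives at r5c2, so r5c2=9.
Step 28. [r9c7∈{3}] nothing but 3 survives at r9c7, so r9c7=3.
Step 29. [r3c7∈{6}] r3c7 is down to just 6 ⇒ r3c7=6.
Step 30. [r1c9∈{1,2}] in row 1, 1 fits only at r1c9. So r1c9=1.
Step 31. [r7c3∈{3}] r7c3 is down to just 3 ⇒ r7c3=3.
Step 32. [r4c4∈{1}] r4c4 is down to just 1. So r4c4=1.
Step 33. [r8c6∈{8}] only 8 remains possible at r8c6, so r8c6=8.
Step 34. [r3c8∈{4}] r3c8's peers cover all but 4, so r3c8=4.
Step 35. [r9c3∈{9}] r9c3 is down to just 9, so r9c3=9.
Step 36. [r1c4∈{2}] r1c4's peers cover all but 2, so r1c4=2.
Step 37. [r1c7∈{8}] r1c7 is down to just 8. So r1c7=8.
Step 38. [r6c7∈{5}] only 5 remains possible at r6c7 ⇒ r6c7=5.
Step 39. [r1c6∈{6}] r1c6 is down to just 6 ⇒ r1c6=6.
Step 40. [r6c6∈{7}] r6c6 is down to just 7, so r6c6=7.
Step 41. [r3c1∈{1}] r3c1 is down to just 1. So r3c1=1.
Step 42. [r8c2∈{7}] only 7 remains possible at r8c2 ⇒ r8c2=7.
Step 43. [r2c8∈{3}] nothing but 3 survives at r2c8, so r2c8=3.
Step 44. [r9c2∈{1}] r9c2 is down to just 1, so r9c2=1.
Step 45. [r3c9∈{2}] only 2 remains possible at r3c9. So r3c9=2.
Step 46. [r8c5∈{9}] nothing but 9 survives at r8c5 ⇒ r8c5=9.
Step 47. [r2c7∈{7}] r2c7 is down to just 7. So r2c7=7.
Step 48. [r5c8∈{6}] r5c8's peers cover all but 6. So r5c8=6.
Step 49. [r4c1∈{7}] r4c1's peers cover all but 7 ⇒ r4c1=7.
Step 50. [r6c9∈{9}] r6c9 has the single candidate 9, so r6c9=9.
Step 51. [r5c3∈{8}] r5c3 has the single candidate 8 ⇒ r5c3=8.

Answer: 5 3 4 2 7 6 8 9 1 / 9 6 2 4 8 1 7 3 5 / 1 8 7 9 5 3 6 4 2 / 7 5 6 1 2 9 4 8 3 / 2 9 8 5 3 4 1 6 7 / 3 4 1 8 6 7 5 2 9 / 8 2 3 6 1 5 9 7 4 / 4 7 5 3 9 8 2 1 6 / 6 1 9 7 4 2 3 5 8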